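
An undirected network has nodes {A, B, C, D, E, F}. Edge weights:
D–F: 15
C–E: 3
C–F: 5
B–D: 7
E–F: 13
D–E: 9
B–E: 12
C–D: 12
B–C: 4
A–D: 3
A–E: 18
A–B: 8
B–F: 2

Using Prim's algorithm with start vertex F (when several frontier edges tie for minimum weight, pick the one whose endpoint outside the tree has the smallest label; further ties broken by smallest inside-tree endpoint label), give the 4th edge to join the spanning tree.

B-D

Prim, starting at F.
Step 1: frontier [B–F 2, C–F 5, E–F 13, D–F 15] → take B–F (2); add B.
Step 2: frontier [B–C 4, B–D 7, A–B 8, B–E 12, C–F 5, E–F 13, D–F 15] → take B–C (4); add C.
Step 3: frontier [B–D 7, A–B 8, B–E 12, C–E 3, C–D 12, E–F 13, D–F 15] → take C–E (3); add E.
Step 4: frontier [B–D 7, A–B 8, C–D 12, D–E 9, A–E 18, D–F 15] → take B–D (7); add D.
Step 5: frontier [A–B 8, A–D 3, A–E 18] → take A–D (3); add A.
The 4th edge added is B–D.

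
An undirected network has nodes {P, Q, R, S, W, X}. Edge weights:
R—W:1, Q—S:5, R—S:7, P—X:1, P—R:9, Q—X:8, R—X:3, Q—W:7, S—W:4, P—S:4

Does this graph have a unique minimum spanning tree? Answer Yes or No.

No

Kruskal's algorithm — process edges by increasing weight (ties by edge label):
P—X (1): add. Components now {S} {R} {P,X} {Q} {W}
R—W (1): add. Components now {S} {R,W} {P,X} {Q}
R—X (3): add. Components now {S} {P,R,W,X} {Q}
P—S (4): add. Components now {P,R,S,W,X} {Q}
S—W (4): skip — S and W already connected.
Q—S (5): add. Components now {P,Q,R,S,W,X}
Non-tree edge S—W has weight 4, equal to the heaviest edge on its tree cycle — swapping gives another MST of the same weight. Not unique.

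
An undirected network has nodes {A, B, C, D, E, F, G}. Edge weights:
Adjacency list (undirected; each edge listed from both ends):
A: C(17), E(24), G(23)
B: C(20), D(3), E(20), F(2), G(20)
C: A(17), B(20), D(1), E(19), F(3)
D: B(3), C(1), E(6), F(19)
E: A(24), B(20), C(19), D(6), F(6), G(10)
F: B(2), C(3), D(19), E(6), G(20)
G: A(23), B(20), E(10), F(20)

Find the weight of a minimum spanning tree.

Kruskal: consider edges lightest-first.
C-D (1): add. Components now {A} {B} {C,D} {E} {F} {G}
B-F (2): add. Components now {A} {B,F} {C,D} {E} {G}
B-D (3): add. Components now {A} {B,C,D,F} {E} {G}
C-F (3): skip — C and F already connected.
D-E (6): add. Components now {A} {B,C,D,E,F} {G}
E-F (6): skip — E and F already connected.
E-G (10): add. Components now {A} {B,C,D,E,F,G}
A-C (17): add. Components now {A,B,C,D,E,F,G}
MST edges: C-D, B-F, B-D, D-E, E-G, A-C; total weight 1+2+3+6+10+17 = 39.

39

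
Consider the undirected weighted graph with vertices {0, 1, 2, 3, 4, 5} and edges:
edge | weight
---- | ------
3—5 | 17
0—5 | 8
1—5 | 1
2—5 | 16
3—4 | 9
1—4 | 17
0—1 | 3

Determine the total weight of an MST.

Kruskal's algorithm — process edges by increasing weight (ties by edge label):
1—5 (1): add. Components now {0} {1,5} {2} {3} {4}
0—1 (3): add. Components now {0,1,5} {2} {3} {4}
0—5 (8): skip — 0 and 5 already connected.
3—4 (9): add. Components now {0,1,5} {2} {3,4}
2—5 (16): add. Components now {0,1,2,5} {3,4}
1—4 (17): add. Components now {0,1,2,3,4,5}
MST edges: 1—5, 0—1, 3—4, 2—5, 1—4; total weight 1+3+9+16+17 = 46.

46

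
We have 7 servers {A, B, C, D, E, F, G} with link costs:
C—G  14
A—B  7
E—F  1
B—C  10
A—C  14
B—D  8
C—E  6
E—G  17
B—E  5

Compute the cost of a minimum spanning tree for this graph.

Prim, starting at F.
Step 1: frontier [E—F 1] → take E—F (1); add E.
Step 2: frontier [B—E 5, C—E 6, E—G 17] → take B—E (5); add B.
Step 3: frontier [A—B 7, B—D 8, B—C 10, C—E 6, E—G 17] → take C—E (6); add C.
Step 4: frontier [A—B 7, B—D 8, A—C 14, C—G 14, E—G 17] → take A—B (7); add A.
Step 5: frontier [B—D 8, C—G 14, E—G 17] → take B—D (8); add D.
Step 6: frontier [C—G 14, E—G 17] → take C—G (14); add G.
MST edges: E—F, B—E, C—E, A—B, B—D, C—G; total weight 1+5+6+7+8+14 = 41.

41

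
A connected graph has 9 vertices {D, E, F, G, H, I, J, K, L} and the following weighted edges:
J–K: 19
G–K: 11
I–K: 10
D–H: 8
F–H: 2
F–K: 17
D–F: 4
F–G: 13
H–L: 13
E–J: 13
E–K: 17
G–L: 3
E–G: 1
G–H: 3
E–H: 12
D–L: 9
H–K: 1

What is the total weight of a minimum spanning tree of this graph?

37

Sort edges by weight, then run Kruskal:
E–G (1): add — endpoints in different components.
H–K (1): add — endpoints in different components.
F–H (2): add — endpoints in different components.
G–H (3): add — endpoints in different components.
G–L (3): add — endpoints in different components.
D–F (4): add — endpoints in different components.
D–H (8): skip — D and H already connected.
D–L (9): skip — D and L already connected.
I–K (10): add — endpoints in different components.
G–K (11): skip — G and K already connected.
E–H (12): skip — E and H already connected.
E–J (13): add — endpoints in different components.
MST edges: E–G, H–K, F–H, G–H, G–L, D–F, I–K, E–J; total weight 1+1+2+3+3+4+10+13 = 37.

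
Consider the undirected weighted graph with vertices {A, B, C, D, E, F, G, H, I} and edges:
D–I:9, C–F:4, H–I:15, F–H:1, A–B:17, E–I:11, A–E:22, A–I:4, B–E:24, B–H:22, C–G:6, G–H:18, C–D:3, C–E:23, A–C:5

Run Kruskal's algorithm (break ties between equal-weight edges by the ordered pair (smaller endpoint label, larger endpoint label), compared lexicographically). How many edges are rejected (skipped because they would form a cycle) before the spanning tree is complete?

2

Kruskal's algorithm — process edges by increasing weight (ties by edge label):
F–H (1): add — endpoints in different components.
C–D (3): add — endpoints in different components.
A–I (4): add — endpoints in different components.
C–F (4): add — endpoints in different components.
A–C (5): add — endpoints in different components.
C–G (6): add — endpoints in different components.
D–I (9): skip — D and I already connected.
E–I (11): add — endpoints in different components.
H–I (15): skip — H and I already connected.
A–B (17): add — endpoints in different components.
Edges rejected before the tree was complete: 2.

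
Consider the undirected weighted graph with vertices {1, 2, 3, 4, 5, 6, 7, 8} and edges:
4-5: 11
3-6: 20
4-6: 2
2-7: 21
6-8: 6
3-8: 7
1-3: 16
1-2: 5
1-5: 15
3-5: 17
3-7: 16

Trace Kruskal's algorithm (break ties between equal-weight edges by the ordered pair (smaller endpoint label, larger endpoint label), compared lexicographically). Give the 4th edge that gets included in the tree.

Kruskal: consider edges lightest-first.
4-6 (2): add — endpoints in different components.
1-2 (5): add — endpoints in different components.
6-8 (6): add — endpoints in different components.
3-8 (7): add — endpoints in different components.
4-5 (11): add — endpoints in different components.
1-5 (15): add — endpoints in different components.
1-3 (16): skip — 1 and 3 already connected.
3-7 (16): add — endpoints in different components.
The 4th edge added is 3-8.

3-8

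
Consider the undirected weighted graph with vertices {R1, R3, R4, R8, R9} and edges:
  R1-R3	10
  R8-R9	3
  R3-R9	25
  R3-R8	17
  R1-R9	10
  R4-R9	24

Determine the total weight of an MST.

47

Sort edges by weight, then run Kruskal:
R8-R9 (3): add — endpoints in different components.
R1-R3 (10): add — endpoints in different components.
R1-R9 (10): add — endpoints in different components.
R3-R8 (17): skip — R3 and R8 already connected.
R4-R9 (24): add — endpoints in different components.
MST edges: R8-R9, R1-R3, R1-R9, R4-R9; total weight 3+10+10+24 = 47.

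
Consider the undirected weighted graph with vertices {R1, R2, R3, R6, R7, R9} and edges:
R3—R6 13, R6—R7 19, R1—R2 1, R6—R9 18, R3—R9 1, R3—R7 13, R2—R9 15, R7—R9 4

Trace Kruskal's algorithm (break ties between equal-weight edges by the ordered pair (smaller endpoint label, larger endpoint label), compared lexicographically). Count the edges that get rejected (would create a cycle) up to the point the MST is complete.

1

Sort edges by weight, then run Kruskal:
R1—R2 (1): add — endpoints in different components.
R3—R9 (1): add — endpoints in different components.
R7—R9 (4): add — endpoints in different components.
R3—R6 (13): add — endpoints in different components.
R3—R7 (13): skip — R7 and R3 already connected.
R2—R9 (15): add — endpoints in different components.
Edges rejected before the tree was complete: 1.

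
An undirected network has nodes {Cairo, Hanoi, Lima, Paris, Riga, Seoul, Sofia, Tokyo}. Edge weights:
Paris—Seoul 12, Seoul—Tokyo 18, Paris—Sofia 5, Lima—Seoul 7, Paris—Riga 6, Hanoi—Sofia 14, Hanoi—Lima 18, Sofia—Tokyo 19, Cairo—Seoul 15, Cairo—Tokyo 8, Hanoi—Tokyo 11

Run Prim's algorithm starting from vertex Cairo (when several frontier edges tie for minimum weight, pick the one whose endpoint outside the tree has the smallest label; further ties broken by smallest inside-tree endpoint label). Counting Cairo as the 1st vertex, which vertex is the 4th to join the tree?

Sofia

Prim, starting at Cairo.
Step 1: frontier [Cairo—Tokyo 8, Cairo—Seoul 15] → take Cairo—Tokyo (8); add Tokyo.
Step 2: frontier [Cairo—Seoul 15, Hanoi—Tokyo 11, Seoul—Tokyo 18, Sofia—Tokyo 19] → take Hanoi—Tokyo (11); add Hanoi.
Step 3: frontier [Cairo—Seoul 15, Hanoi—Sofia 14, Hanoi—Lima 18, Seoul—Tokyo 18, Sofia—Tokyo 19] → take Hanoi—Sofia (14); add Sofia.
Step 4: frontier [Cairo—Seoul 15, Hanoi—Lima 18, Paris—Sofia 5, Seoul—Tokyo 18] → take Paris—Sofia (5); add Paris.
Step 5: frontier [Cairo—Seoul 15, Hanoi—Lima 18, Paris—Riga 6, Paris—Seoul 12, Seoul—Tokyo 18] → take Paris—Riga (6); add Riga.
Step 6: frontier [Cairo—Seoul 15, Hanoi—Lima 18, Paris—Seoul 12, Seoul—Tokyo 18] → take Paris—Seoul (12); add Seoul.
Step 7: frontier [Hanoi—Lima 18, Lima—Seoul 7] → take Lima—Seoul (7); add Lima.
Vertex order: Cairo, Tokyo, Hanoi, Sofia, Paris, Riga, Seoul, Lima. The 4th vertex is Sofia.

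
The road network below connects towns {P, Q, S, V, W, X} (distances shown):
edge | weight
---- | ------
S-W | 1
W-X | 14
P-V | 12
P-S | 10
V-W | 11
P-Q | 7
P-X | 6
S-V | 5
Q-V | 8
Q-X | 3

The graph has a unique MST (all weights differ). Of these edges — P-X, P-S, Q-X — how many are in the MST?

Kruskal: consider edges lightest-first.
S-W (1): add — endpoints in different components.
Q-X (3): add — endpoints in different components.
S-V (5): add — endpoints in different components.
P-X (6): add — endpoints in different components.
P-Q (7): skip — P and Q already connected.
Q-V (8): add — endpoints in different components.
MST edge set: {S-W, Q-X, S-V, P-X, Q-V}.
Of the listed edges, {P-X, Q-X} are in the MST → 2.

2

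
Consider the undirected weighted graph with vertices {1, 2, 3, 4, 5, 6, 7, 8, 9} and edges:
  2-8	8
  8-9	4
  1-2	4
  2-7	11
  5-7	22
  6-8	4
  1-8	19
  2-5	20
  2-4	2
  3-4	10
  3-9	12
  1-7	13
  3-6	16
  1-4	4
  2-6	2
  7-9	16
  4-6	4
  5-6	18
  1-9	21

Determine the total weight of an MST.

Prim, starting at 3.
Step 1: cheapest edge leaving the tree is 3-4 (10); add 4.
Step 2: cheapest edge leaving the tree is 2-4 (2); add 2.
Step 3: cheapest edge leaving the tree is 2-6 (2); add 6.
Step 4: cheapest edge leaving the tree is 1-2 (4); add 1.
Step 5: cheapest edge leaving the tree is 6-8 (4); add 8.
Step 6: cheapest edge leaving the tree is 8-9 (4); add 9.
Step 7: cheapest edge leaving the tree is 2-7 (11); add 7.
Step 8: cheapest edge leaving the tree is 5-6 (18); add 5.
MST edges: 3-4, 2-4, 2-6, 1-2, 6-8, 8-9, 2-7, 5-6; total weight 10+2+2+4+4+4+11+18 = 55.

55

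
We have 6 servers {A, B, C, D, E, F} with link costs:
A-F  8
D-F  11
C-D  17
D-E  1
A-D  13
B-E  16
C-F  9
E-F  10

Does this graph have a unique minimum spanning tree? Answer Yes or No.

Yes

Kruskal: consider edges lightest-first.
D-E (1): add. Components now {A} {B} {C} {D,E} {F}
A-F (8): add. Components now {A,F} {B} {C} {D,E}
C-F (9): add. Components now {A,C,F} {B} {D,E}
E-F (10): add. Components now {A,C,D,E,F} {B}
D-F (11): skip — D and F already connected.
A-D (13): skip — A and D already connected.
B-E (16): add. Components now {A,B,C,D,E,F}
Every non-tree edge has weight strictly greater than the heaviest edge on the tree path between its endpoints, so the MST is unique.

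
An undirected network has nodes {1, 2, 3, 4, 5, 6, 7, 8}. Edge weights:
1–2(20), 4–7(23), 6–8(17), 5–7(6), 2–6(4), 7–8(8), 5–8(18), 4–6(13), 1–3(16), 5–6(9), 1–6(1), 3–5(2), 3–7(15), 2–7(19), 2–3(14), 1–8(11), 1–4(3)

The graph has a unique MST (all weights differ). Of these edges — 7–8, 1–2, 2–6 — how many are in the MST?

Kruskal's algorithm — process edges by increasing weight (ties by edge label):
1–6 (1): add — endpoints in different components.
3–5 (2): add — endpoints in different components.
1–4 (3): add — endpoints in different components.
2–6 (4): add — endpoints in different components.
5–7 (6): add — endpoints in different components.
7–8 (8): add — endpoints in different components.
5–6 (9): add — endpoints in different components.
MST edge set: {1–6, 3–5, 1–4, 2–6, 5–7, 7–8, 5–6}.
Of the listed edges, {7–8, 2–6} are in the MST → 2.

2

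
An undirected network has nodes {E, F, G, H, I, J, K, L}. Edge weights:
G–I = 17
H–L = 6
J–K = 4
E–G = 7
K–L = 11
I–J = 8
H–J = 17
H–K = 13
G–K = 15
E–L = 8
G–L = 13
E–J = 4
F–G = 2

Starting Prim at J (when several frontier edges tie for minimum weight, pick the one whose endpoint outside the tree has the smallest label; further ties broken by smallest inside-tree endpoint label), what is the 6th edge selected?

E-L

Prim's algorithm from J:
Step 1: cheapest edge leaving the tree is E–J (4); add E.
Step 2: cheapest edge leaving the tree is J–K (4); add K.
Step 3: cheapest edge leaving the tree is E–G (7); add G.
Step 4: cheapest edge leaving the tree is F–G (2); add F.
Step 5: cheapest edge leaving the tree is I–J (8); add I.
Step 6: cheapest edge leaving the tree is E–L (8); add L.
Step 7: cheapest edge leaving the tree is H–L (6); add H.
The 6th edge added is E–L.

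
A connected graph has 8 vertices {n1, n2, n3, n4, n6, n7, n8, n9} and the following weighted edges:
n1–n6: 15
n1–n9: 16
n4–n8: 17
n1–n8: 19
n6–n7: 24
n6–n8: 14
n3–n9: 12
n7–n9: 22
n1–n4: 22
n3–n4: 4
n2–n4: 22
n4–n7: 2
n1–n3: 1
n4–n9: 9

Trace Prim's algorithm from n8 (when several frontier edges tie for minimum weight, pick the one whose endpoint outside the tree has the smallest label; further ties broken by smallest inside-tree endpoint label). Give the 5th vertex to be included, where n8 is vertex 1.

n4

Prim's algorithm from n8:
Step 1: cheapest edge leaving the tree is n6–n8 (14); add n6.
Step 2: cheapest edge leaving the tree is n1–n6 (15); add n1.
Step 3: cheapest edge leaving the tree is n1–n3 (1); add n3.
Step 4: cheapest edge leaving the tree is n3–n4 (4); add n4.
Step 5: cheapest edge leaving the tree is n4–n7 (2); add n7.
Step 6: cheapest edge leaving the tree is n4–n9 (9); add n9.
Step 7: cheapest edge leaving the tree is n2–n4 (22); add n2.
Vertex order: n8, n6, n1, n3, n4, n7, n9, n2. The 5th vertex is n4.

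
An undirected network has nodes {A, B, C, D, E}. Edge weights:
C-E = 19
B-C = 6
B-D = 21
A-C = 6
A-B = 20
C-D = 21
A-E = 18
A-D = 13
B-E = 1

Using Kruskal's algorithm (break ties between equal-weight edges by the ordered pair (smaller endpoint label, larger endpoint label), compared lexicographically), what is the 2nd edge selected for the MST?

Sort edges by weight, then run Kruskal:
B-E (1): add — endpoints in different components.
A-C (6): add — endpoints in different components.
B-C (6): add — endpoints in different components.
A-D (13): add — endpoints in different components.
The 2nd edge added is A-C.

A-C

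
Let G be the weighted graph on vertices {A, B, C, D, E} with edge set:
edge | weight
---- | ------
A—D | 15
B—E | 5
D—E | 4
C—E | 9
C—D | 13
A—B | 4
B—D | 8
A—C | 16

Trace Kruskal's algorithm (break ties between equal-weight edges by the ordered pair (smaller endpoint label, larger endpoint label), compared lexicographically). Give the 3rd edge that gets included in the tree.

B-E

Kruskal's algorithm — process edges by increasing weight (ties by edge label):
A—B (4): add. Components now {A,B} {C} {D} {E}
D—E (4): add. Components now {A,B} {C} {D,E}
B—E (5): add. Components now {A,B,D,E} {C}
B—D (8): skip — B and D already connected.
C—E (9): add. Components now {A,B,C,D,E}
The 3rd edge added is B—E.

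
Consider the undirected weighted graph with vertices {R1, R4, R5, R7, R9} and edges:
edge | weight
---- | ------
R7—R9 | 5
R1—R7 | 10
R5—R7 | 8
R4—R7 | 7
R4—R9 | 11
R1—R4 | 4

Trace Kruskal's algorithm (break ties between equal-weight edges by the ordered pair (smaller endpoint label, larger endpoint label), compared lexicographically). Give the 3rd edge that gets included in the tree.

Kruskal: consider edges lightest-first.
R1—R4 (4): add. Components now {R5} {R1,R4} {R9} {R7}
R7—R9 (5): add. Components now {R5} {R1,R4} {R7,R9}
R4—R7 (7): add. Components now {R5} {R1,R4,R7,R9}
R5—R7 (8): add. Components now {R1,R4,R5,R7,R9}
The 3rd edge added is R4—R7.

R4-R7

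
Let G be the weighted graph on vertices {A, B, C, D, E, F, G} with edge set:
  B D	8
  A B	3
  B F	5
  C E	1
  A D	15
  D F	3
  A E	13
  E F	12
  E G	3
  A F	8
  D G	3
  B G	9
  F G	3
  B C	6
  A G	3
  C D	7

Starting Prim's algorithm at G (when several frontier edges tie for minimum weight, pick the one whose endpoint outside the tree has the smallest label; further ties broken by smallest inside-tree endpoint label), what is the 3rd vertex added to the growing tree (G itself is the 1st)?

Grow the tree from G using Prim:
Step 1: cheapest edge leaving the tree is A G (3); add A.
Step 2: cheapest edge leaving the tree is A B (3); add B.
Step 3: cheapest edge leaving the tree is D G (3); add D.
Step 4: cheapest edge leaving the tree is E G (3); add E.
Step 5: cheapest edge leaving the tree is C E (1); add C.
Step 6: cheapest edge leaving the tree is D F (3); add F.
Vertex order: G, A, B, D, E, C, F. The 3rd vertex is B.

B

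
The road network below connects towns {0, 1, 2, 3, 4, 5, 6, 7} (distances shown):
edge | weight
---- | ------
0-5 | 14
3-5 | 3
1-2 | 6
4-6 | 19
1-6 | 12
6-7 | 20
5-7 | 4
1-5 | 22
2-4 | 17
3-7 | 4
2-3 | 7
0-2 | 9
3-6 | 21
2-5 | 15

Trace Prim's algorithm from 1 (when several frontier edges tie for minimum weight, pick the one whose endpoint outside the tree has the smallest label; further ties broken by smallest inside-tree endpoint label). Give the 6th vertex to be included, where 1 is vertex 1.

Prim, starting at 1.
Step 1: cheapest edge leaving the tree is 1-2 (6); add 2.
Step 2: cheapest edge leaving the tree is 2-3 (7); add 3.
Step 3: cheapest edge leaving the tree is 3-5 (3); add 5.
Step 4: cheapest edge leaving the tree is 3-7 (4); add 7.
Step 5: cheapest edge leaving the tree is 0-2 (9); add 0.
Step 6: cheapest edge leaving the tree is 1-6 (12); add 6.
Step 7: cheapest edge leaving the tree is 2-4 (17); add 4.
Vertex order: 1, 2, 3, 5, 7, 0, 6, 4. The 6th vertex is 0.

0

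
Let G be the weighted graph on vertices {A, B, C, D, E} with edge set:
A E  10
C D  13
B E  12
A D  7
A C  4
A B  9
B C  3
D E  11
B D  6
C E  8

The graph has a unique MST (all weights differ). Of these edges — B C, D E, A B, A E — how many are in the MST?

Kruskal: consider edges lightest-first.
B C (3): add — endpoints in different components.
A C (4): add — endpoints in different components.
B D (6): add — endpoints in different components.
A D (7): skip — A and D already connected.
C E (8): add — endpoints in different components.
MST edge set: {B C, A C, B D, C E}.
Of the listed edges, {B C} are in the MST → 1.

1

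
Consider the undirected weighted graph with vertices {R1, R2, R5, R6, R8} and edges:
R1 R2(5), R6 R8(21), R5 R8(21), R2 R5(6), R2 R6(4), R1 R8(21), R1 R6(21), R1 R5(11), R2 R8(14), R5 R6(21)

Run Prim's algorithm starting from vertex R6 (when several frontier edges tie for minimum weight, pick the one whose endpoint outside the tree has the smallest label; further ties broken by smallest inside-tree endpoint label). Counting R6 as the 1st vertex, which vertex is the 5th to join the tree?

R8

Prim's algorithm from R6:
Step 1: frontier [R2 R6 4, R1 R6 21, R5 R6 21, R6 R8 21] → take R2 R6 (4); add R2.
Step 2: frontier [R1 R2 5, R2 R5 6, R2 R8 14, R1 R6 21, R5 R6 21, R6 R8 21] → take R1 R2 (5); add R1.
Step 3: frontier [R1 R5 11, R1 R8 21, R2 R5 6, R2 R8 14, R5 R6 21, R6 R8 21] → take R2 R5 (6); add R5.
Step 4: frontier [R1 R8 21, R2 R8 14, R5 R8 21, R6 R8 21] → take R2 R8 (14); add R8.
Vertex order: R6, R2, R1, R5, R8. The 5th vertex is R8.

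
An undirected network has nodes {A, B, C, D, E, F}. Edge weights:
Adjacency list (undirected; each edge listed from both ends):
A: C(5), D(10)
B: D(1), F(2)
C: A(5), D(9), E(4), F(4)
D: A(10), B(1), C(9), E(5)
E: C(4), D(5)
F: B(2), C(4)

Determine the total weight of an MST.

16

Prim's algorithm from E:
Step 1: cheapest edge leaving the tree is C–E (4); add C.
Step 2: cheapest edge leaving the tree is C–F (4); add F.
Step 3: cheapest edge leaving the tree is B–F (2); add B.
Step 4: cheapest edge leaving the tree is B–D (1); add D.
Step 5: cheapest edge leaving the tree is A–C (5); add A.
MST edges: C–E, C–F, B–F, B–D, A–C; total weight 4+4+2+1+5 = 16.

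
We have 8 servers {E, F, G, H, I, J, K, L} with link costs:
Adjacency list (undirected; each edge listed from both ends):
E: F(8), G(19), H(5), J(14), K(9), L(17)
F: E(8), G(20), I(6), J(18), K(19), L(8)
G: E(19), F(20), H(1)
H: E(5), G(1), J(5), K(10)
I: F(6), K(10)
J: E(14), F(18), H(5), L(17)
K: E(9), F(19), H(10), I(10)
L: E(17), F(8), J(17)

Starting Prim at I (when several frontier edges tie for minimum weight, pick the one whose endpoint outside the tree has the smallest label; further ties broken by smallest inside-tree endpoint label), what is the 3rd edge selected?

E-H

Grow the tree from I using Prim:
Step 1: cheapest edge leaving the tree is F—I (6); add F.
Step 2: cheapest edge leaving the tree is E—F (8); add E.
Step 3: cheapest edge leaving the tree is E—H (5); add H.
Step 4: cheapest edge leaving the tree is G—H (1); add G.
Step 5: cheapest edge leaving the tree is H—J (5); add J.
Step 6: cheapest edge leaving the tree is F—L (8); add L.
Step 7: cheapest edge leaving the tree is E—K (9); add K.
The 3rd edge added is E—H.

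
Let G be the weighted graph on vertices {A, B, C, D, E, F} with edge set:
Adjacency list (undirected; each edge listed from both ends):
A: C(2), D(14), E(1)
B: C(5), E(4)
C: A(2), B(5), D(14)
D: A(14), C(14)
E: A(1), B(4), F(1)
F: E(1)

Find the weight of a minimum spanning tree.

Grow the tree from B using Prim:
Step 1: cheapest edge leaving the tree is B–E (4); add E.
Step 2: cheapest edge leaving the tree is A–E (1); add A.
Step 3: cheapest edge leaving the tree is E–F (1); add F.
Step 4: cheapest edge leaving the tree is A–C (2); add C.
Step 5: cheapest edge leaving the tree is A–D (14); add D.
MST edges: B–E, A–E, E–F, A–C, A–D; total weight 4+1+1+2+14 = 22.

22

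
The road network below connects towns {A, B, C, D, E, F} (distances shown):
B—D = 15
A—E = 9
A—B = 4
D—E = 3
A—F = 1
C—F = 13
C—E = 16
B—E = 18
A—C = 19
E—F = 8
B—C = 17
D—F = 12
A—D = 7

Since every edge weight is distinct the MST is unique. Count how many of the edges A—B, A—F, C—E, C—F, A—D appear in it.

4

Kruskal: consider edges lightest-first.
A—F (1): add. Components now {A,F} {B} {C} {D} {E}
D—E (3): add. Components now {A,F} {B} {C} {D,E}
A—B (4): add. Components now {A,B,F} {C} {D,E}
A—D (7): add. Components now {A,B,D,E,F} {C}
E—F (8): skip — E and F already connected.
A—E (9): skip — A and E already connected.
D—F (12): skip — D and F already connected.
C—F (13): add. Components now {A,B,C,D,E,F}
MST edge set: {A—F, D—E, A—B, A—D, C—F}.
Of the listed edges, {A—B, A—F, C—F, A—D} are in the MST → 4.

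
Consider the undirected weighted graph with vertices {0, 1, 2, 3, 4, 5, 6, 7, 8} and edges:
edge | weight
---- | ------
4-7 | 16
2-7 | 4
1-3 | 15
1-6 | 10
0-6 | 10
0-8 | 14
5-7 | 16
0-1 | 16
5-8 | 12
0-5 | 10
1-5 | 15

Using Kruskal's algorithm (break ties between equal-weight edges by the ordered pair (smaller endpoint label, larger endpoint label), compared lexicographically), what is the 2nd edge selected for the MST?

Kruskal: consider edges lightest-first.
2-7 (4): add — endpoints in different components.
0-5 (10): add — endpoints in different components.
0-6 (10): add — endpoints in different components.
1-6 (10): add — endpoints in different components.
5-8 (12): add — endpoints in different components.
0-8 (14): skip — 0 and 8 already connected.
1-3 (15): add — endpoints in different components.
1-5 (15): skip — 1 and 5 already connected.
0-1 (16): skip — 0 and 1 already connected.
4-7 (16): add — endpoints in different components.
5-7 (16): add — endpoints in different components.
The 2nd edge added is 0-5.

0-5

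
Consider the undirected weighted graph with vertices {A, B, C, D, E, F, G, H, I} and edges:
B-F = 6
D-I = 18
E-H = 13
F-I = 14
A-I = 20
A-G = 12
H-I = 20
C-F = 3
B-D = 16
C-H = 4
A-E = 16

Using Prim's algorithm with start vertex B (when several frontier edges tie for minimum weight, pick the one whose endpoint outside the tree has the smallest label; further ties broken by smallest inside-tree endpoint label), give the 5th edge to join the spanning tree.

F-I

Prim, starting at B.
Step 1: cheapest edge leaving the tree is B-F (6); add F.
Step 2: cheapest edge leaving the tree is C-F (3); add C.
Step 3: cheapest edge leaving the tree is C-H (4); add H.
Step 4: cheapest edge leaving the tree is E-H (13); add E.
Step 5: cheapest edge leaving the tree is F-I (14); add I.
Step 6: cheapest edge leaving the tree is A-E (16); add A.
Step 7: cheapest edge leaving the tree is A-G (12); add G.
Step 8: cheapest edge leaving the tree is B-D (16); add D.
The 5th edge added is F-I.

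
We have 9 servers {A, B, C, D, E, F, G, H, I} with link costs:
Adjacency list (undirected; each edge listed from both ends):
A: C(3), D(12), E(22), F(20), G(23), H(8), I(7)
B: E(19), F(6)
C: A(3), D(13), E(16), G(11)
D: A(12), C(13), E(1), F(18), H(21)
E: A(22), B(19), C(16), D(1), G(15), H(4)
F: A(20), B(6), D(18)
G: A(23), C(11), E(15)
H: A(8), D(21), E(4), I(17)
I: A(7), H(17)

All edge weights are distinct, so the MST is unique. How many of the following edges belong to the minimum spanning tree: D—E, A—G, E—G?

Kruskal's algorithm — process edges by increasing weight (ties by edge label):
D—E (1): add — endpoints in different components.
A—C (3): add — endpoints in different components.
E—H (4): add — endpoints in different components.
B—F (6): add — endpoints in different components.
A—I (7): add — endpoints in different components.
A—H (8): add — endpoints in different components.
C—G (11): add — endpoints in different components.
A—D (12): skip — A and D already connected.
C—D (13): skip — C and D already connected.
E—G (15): skip — E and G already connected.
C—E (16): skip — C and E already connected.
H—I (17): skip — H and I already connected.
D—F (18): add — endpoints in different components.
MST edge set: {D—E, A—C, E—H, B—F, A—I, A—H, C—G, D—F}.
Of the listed edges, {D—E} are in the MST → 1.

1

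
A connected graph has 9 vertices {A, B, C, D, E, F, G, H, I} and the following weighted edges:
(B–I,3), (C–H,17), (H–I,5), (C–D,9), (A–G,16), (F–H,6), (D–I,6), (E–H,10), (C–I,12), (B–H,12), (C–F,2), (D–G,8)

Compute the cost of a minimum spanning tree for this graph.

Prim, starting at E.
Step 1: frontier [E–H 10] → take E–H (10); add H.
Step 2: frontier [H–I 5, F–H 6, B–H 12, C–H 17] → take H–I (5); add I.
Step 3: frontier [F–H 6, B–H 12, C–H 17, B–I 3, D–I 6, C–I 12] → take B–I (3); add B.
Step 4: frontier [F–H 6, C–H 17, D–I 6, C–I 12] → take D–I (6); add D.
Step 5: frontier [D–G 8, C–D 9, F–H 6, C–H 17, C–I 12] → take F–H (6); add F.
Step 6: frontier [D–G 8, C–D 9, C–F 2, C–H 17, C–I 12] → take C–F (2); add C.
Step 7: frontier [D–G 8] → take D–G (8); add G.
Step 8: frontier [A–G 16] → take A–G (16); add A.
MST edges: E–H, H–I, B–I, D–I, F–H, C–F, D–G, A–G; total weight 10+5+3+6+6+2+8+16 = 56.

56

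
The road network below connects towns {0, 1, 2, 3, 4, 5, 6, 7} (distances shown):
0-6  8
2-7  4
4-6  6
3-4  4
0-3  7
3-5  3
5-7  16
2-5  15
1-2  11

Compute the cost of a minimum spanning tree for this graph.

Kruskal's algorithm — process edges by increasing weight (ties by edge label):
3-5 (3): add — endpoints in different components.
2-7 (4): add — endpoints in different components.
3-4 (4): add — endpoints in different components.
4-6 (6): add — endpoints in different components.
0-3 (7): add — endpoints in different components.
0-6 (8): skip — 0 and 6 already connected.
1-2 (11): add — endpoints in different components.
2-5 (15): add — endpoints in different components.
MST edges: 3-5, 2-7, 3-4, 4-6, 0-3, 1-2, 2-5; total weight 3+4+4+6+7+11+15 = 50.

50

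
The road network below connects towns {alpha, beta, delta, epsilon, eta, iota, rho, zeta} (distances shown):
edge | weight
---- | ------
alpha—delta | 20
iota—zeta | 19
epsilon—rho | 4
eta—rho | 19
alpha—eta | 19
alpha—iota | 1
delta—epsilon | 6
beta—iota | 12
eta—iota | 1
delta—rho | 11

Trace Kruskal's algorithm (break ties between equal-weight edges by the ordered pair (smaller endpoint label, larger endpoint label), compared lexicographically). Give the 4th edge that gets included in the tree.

Kruskal's algorithm — process edges by increasing weight (ties by edge label):
alpha—iota (1): add — endpoints in different components.
eta—iota (1): add — endpoints in different components.
epsilon—rho (4): add — endpoints in different components.
delta—epsilon (6): add — endpoints in different components.
delta—rho (11): skip — rho and delta already connected.
beta—iota (12): add — endpoints in different components.
alpha—eta (19): skip — alpha and eta already connected.
eta—rho (19): add — endpoints in different components.
iota—zeta (19): add — endpoints in different components.
The 4th edge added is delta—epsilon.

delta-epsilon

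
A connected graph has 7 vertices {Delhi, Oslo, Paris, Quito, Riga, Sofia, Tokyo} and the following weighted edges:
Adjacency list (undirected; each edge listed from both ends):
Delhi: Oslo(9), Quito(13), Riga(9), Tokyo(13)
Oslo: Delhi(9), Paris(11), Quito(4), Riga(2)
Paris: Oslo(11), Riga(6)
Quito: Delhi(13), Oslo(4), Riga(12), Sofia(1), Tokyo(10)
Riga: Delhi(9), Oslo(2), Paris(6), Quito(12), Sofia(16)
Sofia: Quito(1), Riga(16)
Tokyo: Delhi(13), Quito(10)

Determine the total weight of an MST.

32

Prim's algorithm from Riga:
Step 1: cheapest edge leaving the tree is Oslo—Riga (2); add Oslo.
Step 2: cheapest edge leaving the tree is Oslo—Quito (4); add Quito.
Step 3: cheapest edge leaving the tree is Quito—Sofia (1); add Sofia.
Step 4: cheapest edge leaving the tree is Paris—Riga (6); add Paris.
Step 5: cheapest edge leaving the tree is Delhi—Oslo (9); add Delhi.
Step 6: cheapest edge leaving the tree is Quito—Tokyo (10); add Tokyo.
MST edges: Oslo—Riga, Oslo—Quito, Quito—Sofia, Paris—Riga, Delhi—Oslo, Quito—Tokyo; total weight 2+4+1+6+9+10 = 32.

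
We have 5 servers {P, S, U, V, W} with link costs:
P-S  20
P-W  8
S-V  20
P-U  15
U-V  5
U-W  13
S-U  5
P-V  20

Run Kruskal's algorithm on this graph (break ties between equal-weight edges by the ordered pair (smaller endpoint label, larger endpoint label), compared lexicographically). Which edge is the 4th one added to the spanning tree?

U-W

Kruskal's algorithm — process edges by increasing weight (ties by edge label):
S-U (5): add — endpoints in different components.
U-V (5): add — endpoints in different components.
P-W (8): add — endpoints in different components.
U-W (13): add — endpoints in different components.
The 4th edge added is U-W.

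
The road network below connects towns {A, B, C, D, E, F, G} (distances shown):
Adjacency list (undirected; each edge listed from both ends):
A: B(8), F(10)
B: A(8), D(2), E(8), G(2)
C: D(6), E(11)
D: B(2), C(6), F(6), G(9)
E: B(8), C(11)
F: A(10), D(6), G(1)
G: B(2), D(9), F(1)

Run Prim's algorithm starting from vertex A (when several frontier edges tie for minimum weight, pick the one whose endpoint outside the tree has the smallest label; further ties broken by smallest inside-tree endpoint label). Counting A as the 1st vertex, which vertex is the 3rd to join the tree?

D

Prim's algorithm from A:
Step 1: cheapest edge leaving the tree is A B (8); add B.
Step 2: cheapest edge leaving the tree is B D (2); add D.
Step 3: cheapest edge leaving the tree is B G (2); add G.
Step 4: cheapest edge leaving the tree is F G (1); add F.
Step 5: cheapest edge leaving the tree is C D (6); add C.
Step 6: cheapest edge leaving the tree is B E (8); add E.
Vertex order: A, B, D, G, F, C, E. The 3rd vertex is D.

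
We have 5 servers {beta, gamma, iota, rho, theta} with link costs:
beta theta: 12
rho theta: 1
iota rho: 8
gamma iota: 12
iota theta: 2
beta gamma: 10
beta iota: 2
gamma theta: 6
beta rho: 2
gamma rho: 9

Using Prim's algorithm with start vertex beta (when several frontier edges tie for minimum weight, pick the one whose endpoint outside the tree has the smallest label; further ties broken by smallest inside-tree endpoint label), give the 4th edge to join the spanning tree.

Prim, starting at beta.
Step 1: frontier [beta iota 2, beta rho 2, beta gamma 10, beta theta 12] → take beta iota (2); add iota.
Step 2: frontier [beta rho 2, beta gamma 10, beta theta 12, iota theta 2, iota rho 8, gamma iota 12] → take beta rho (2); add rho.
Step 3: frontier [beta gamma 10, beta theta 12, iota theta 2, gamma iota 12, rho theta 1, gamma rho 9] → take rho theta (1); add theta.
Step 4: frontier [beta gamma 10, gamma iota 12, gamma rho 9, gamma theta 6] → take gamma theta (6); add gamma.
The 4th edge added is gamma theta.

gamma-theta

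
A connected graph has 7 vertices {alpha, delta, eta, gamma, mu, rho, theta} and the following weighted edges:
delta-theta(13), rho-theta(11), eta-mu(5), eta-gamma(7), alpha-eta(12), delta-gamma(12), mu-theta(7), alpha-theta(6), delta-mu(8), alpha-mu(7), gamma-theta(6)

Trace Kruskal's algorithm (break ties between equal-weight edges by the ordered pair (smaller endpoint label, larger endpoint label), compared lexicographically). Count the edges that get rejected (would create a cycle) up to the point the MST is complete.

Kruskal's algorithm — process edges by increasing weight (ties by edge label):
eta-mu (5): add — endpoints in different components.
alpha-theta (6): add — endpoints in different components.
gamma-theta (6): add — endpoints in different components.
alpha-mu (7): add — endpoints in different components.
eta-gamma (7): skip — gamma and eta already connected.
mu-theta (7): skip — mu and theta already connected.
delta-mu (8): add — endpoints in different components.
rho-theta (11): add — endpoints in different components.
Edges rejected before the tree was complete: 2.

2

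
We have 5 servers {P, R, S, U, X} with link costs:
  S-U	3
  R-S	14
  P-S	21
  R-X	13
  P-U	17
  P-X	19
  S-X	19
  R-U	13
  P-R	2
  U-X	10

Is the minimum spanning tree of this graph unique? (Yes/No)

No

Kruskal: consider edges lightest-first.
P-R (2): add. Components now {U} {P,R} {X} {S}
S-U (3): add. Components now {S,U} {P,R} {X}
U-X (10): add. Components now {S,U,X} {P,R}
R-U (13): add. Components now {P,R,S,U,X}
Non-tree edge R-X has weight 13, equal to the heaviest edge on its tree cycle — swapping gives another MST of the same weight. Not unique.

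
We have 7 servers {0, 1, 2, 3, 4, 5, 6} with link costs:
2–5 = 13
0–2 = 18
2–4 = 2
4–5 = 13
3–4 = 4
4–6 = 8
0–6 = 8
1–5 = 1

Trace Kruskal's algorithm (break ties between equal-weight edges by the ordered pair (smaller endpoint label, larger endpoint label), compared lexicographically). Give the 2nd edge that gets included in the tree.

Kruskal: consider edges lightest-first.
1–5 (1): add. Components now {0} {1,5} {2} {3} {4} {6}
2–4 (2): add. Components now {0} {1,5} {2,4} {3} {6}
3–4 (4): add. Components now {0} {1,5} {2,3,4} {6}
0–6 (8): add. Components now {0,6} {1,5} {2,3,4}
4–6 (8): add. Components now {0,2,3,4,6} {1,5}
2–5 (13): add. Components now {0,1,2,3,4,5,6}
The 2nd edge added is 2–4.

2-4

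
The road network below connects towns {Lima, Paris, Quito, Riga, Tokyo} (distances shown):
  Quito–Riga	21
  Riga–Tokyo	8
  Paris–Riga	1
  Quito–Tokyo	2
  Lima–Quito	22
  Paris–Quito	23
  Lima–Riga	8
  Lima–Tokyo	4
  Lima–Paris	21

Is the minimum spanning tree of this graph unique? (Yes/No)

Sort edges by weight, then run Kruskal:
Paris–Riga (1): add. Components now {Paris,Riga} {Quito} {Tokyo} {Lima}
Quito–Tokyo (2): add. Components now {Paris,Riga} {Quito,Tokyo} {Lima}
Lima–Tokyo (4): add. Components now {Paris,Riga} {Lima,Quito,Tokyo}
Lima–Riga (8): add. Components now {Lima,Paris,Quito,Riga,Tokyo}
Non-tree edge Riga–Tokyo has weight 8, equal to the heaviest edge on its tree cycle — swapping gives another MST of the same weight. Not unique.

No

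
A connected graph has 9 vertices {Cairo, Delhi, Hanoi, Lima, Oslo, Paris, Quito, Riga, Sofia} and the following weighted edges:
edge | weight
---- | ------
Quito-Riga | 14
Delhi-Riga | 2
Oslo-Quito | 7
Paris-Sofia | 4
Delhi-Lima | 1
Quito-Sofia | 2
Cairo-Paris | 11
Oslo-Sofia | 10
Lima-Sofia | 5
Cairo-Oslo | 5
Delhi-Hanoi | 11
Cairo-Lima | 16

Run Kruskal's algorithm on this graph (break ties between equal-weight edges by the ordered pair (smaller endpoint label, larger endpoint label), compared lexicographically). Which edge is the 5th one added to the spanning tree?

Cairo-Oslo

Kruskal: consider edges lightest-first.
Delhi-Lima (1): add — endpoints in different components.
Delhi-Riga (2): add — endpoints in different components.
Quito-Sofia (2): add — endpoints in different components.
Paris-Sofia (4): add — endpoints in different components.
Cairo-Oslo (5): add — endpoints in different components.
Lima-Sofia (5): add — endpoints in different components.
Oslo-Quito (7): add — endpoints in different components.
Oslo-Sofia (10): skip — Oslo and Sofia already connected.
Cairo-Paris (11): skip — Cairo and Paris already connected.
Delhi-Hanoi (11): add — endpoints in different components.
The 5th edge added is Cairo-Oslo.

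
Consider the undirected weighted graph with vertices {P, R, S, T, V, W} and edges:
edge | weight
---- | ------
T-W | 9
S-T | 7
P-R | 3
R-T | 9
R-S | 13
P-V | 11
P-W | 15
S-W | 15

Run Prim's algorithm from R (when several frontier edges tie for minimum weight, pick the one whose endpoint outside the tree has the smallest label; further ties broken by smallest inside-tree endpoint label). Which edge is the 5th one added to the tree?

Grow the tree from R using Prim:
Step 1: cheapest edge leaving the tree is P-R (3); add P.
Step 2: cheapest edge leaving the tree is R-T (9); add T.
Step 3: cheapest edge leaving the tree is S-T (7); add S.
Step 4: cheapest edge leaving the tree is T-W (9); add W.
Step 5: cheapest edge leaving the tree is P-V (11); add V.
The 5th edge added is P-V.

P-V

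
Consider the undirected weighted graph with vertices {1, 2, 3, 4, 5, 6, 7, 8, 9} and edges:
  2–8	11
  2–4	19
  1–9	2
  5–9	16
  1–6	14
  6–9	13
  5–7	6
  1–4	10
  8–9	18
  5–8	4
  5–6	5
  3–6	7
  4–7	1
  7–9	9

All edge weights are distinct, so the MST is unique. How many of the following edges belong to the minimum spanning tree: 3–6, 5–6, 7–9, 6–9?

3

Sort edges by weight, then run Kruskal:
4–7 (1): add — endpoints in different components.
1–9 (2): add — endpoints in different components.
5–8 (4): add — endpoints in different components.
5–6 (5): add — endpoints in different components.
5–7 (6): add — endpoints in different components.
3–6 (7): add — endpoints in different components.
7–9 (9): add — endpoints in different components.
1–4 (10): skip — 1 and 4 already connected.
2–8 (11): add — endpoints in different components.
MST edge set: {4–7, 1–9, 5–8, 5–6, 5–7, 3–6, 7–9, 2–8}.
Of the listed edges, {3–6, 5–6, 7–9} are in the MST → 3.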